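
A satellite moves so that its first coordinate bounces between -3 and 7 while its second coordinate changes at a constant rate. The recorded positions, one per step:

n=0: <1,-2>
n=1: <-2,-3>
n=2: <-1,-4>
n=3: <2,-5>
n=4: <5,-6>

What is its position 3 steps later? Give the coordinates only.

<0,-9>

The first coordinate reflects between -3 and 7, moving 3 per step.
  step 5: 5 → 6
  step 6: 6 → 3
  step 7: 3 → 0
The second coordinate changes by -1 each step: at step 7 it is -9.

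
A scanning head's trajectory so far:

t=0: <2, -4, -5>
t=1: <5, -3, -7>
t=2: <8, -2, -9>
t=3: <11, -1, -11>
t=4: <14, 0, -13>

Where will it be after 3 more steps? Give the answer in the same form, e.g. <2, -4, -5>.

The position changes by <+3, +1, -2> every step.
step 5: <14, 0, -13> + <+3, +1, -2> → <17, 1, -15>
step 6: <17, 1, -15> + <+3, +1, -2> → <20, 2, -17>
step 7: <20, 2, -17> + <+3, +1, -2> → <23, 3, -19>

<23, 3, -19>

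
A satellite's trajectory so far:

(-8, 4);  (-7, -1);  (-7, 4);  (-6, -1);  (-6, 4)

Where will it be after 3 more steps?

The moves between consecutive positions are (+1, -5), (+0, +5), (+1, -5), (+0, +5); they repeat the 2-cycle [(+1, -5), (+0, +5)].
step 5: apply (+1, -5) → (-5, -1)
step 6: apply (+0, +5) → (-5, 4)
step 7: apply (+1, -5) → (-4, -1)

(-4, -1)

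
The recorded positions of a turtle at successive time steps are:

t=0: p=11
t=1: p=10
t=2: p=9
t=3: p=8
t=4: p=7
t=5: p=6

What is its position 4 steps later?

Each step adds -1 to the position.
step 6: 6 − 1 → p=5
step 7: 5 − 1 → p=4
step 8: 4 − 1 → p=3
step 9: 3 − 1 → p=2

p=2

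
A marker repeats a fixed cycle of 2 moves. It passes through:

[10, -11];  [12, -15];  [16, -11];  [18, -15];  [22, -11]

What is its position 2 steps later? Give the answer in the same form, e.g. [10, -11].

Differencing gives [+2, -4], [+4, +4], [+2, -4], [+4, +4]. This is the pattern [+2, -4], [+4, +4] repeated.
step 5: apply [+2, -4] → [24, -15]
step 6: apply [+4, +4] → [28, -11]

[28, -11]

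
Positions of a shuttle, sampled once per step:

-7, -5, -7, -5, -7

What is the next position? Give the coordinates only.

-5

The jumps are +2, -2, +2, -2 — a geometric progression with ratio -1.
step 5: -7 + 2 → -5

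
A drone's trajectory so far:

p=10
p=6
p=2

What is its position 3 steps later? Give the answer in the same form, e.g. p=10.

p=-10

The position changes by -4 every step.
step 3: 2 − 4 → p=-2
step 4: -2 − 4 → p=-6
step 5: -6 − 4 → p=-10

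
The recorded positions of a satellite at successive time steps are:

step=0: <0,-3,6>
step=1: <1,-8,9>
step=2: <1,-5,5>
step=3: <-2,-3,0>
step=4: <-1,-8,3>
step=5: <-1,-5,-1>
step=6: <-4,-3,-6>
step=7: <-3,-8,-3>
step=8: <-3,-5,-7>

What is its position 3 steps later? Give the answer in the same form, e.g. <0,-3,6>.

Step-to-step displacements: <+1,-5,+3>, <+0,+3,-4>, <-3,+2,-5>, <+1,-5,+3>, <+0,+3,-4>, <-3,+2,-5>, <+1,-5,+3>, <+0,+3,-4> — a repeating cycle of length 3.
step 9: apply <-3,+2,-5> → <-6,-3,-12>
step 10: apply <+1,-5,+3> → <-5,-8,-9>
step 11: apply <+0,+3,-4> → <-5,-5,-13>

<-5,-5,-13>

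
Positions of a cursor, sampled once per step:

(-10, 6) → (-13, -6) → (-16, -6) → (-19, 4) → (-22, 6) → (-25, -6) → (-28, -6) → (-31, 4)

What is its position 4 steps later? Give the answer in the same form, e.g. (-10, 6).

(-43, 4)

First: linear, -3 per step → -43 at step 11.
Second: cycles through 6, -6, -6, 4 every 4 steps. Step 11 lands at position 3 of the cycle → 4.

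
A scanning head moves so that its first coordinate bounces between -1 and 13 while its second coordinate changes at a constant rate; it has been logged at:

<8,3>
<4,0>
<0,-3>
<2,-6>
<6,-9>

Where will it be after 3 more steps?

<8,-18>

The first coordinate travels 4 per step and bounces off the walls at -1 and 13.
  step 5: 6 → 10
  step 6: 10 → 12
  step 7: 12 → 8
The second coordinate changes by -3 each step: at step 7 it is -18.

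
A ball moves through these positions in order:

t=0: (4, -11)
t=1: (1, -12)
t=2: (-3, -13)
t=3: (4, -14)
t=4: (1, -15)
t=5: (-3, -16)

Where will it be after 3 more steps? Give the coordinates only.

(-3, -19)

First: cycles through 4, 1, -3 every 3 steps. Step 8 lands at position 2 of the cycle → -3.
Second: linear, -1 per step → -19 at step 8.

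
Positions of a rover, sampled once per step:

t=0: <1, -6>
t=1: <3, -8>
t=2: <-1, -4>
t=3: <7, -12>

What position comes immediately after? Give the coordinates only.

<-9, 4>

Consecutive displacements <+2, -2>, <-4, +4>, <+8, -8> scale by a factor of -2 each step.
step 4: <7, -12> + <-16, +16> → <-9, 4>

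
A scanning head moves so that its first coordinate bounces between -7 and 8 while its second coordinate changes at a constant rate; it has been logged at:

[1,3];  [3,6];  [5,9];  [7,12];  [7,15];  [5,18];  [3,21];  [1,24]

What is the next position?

The first coordinate travels 2 per step and bounces off the walls at -7 and 8.
  step 8: 1 → -1
The second coordinate changes by +3 each step: at step 8 it is 27.

[-1,27]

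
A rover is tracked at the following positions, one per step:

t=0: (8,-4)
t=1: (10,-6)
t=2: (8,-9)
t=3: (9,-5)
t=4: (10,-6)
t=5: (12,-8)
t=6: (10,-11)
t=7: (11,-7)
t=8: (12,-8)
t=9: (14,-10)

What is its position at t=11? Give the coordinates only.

Step-to-step displacements: (+2,-2), (-2,-3), (+1,+4), (+1,-1), (+2,-2), (-2,-3), (+1,+4), (+1,-1), (+2,-2) — a repeating cycle of length 4.
step 10: apply (-2,-3) → (12,-13)
step 11: apply (+1,+4) → (13,-9)

(13,-9)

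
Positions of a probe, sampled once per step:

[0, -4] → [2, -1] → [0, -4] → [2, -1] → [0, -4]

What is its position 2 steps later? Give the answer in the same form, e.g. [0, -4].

The jumps are [+2, +3], [-2, -3], [+2, +3], [-2, -3] — a geometric progression with ratio -1.
step 5: [0, -4] + [+2, +3] → [2, -1]
step 6: [2, -1] + [-2, -3] → [0, -4]

[0, -4]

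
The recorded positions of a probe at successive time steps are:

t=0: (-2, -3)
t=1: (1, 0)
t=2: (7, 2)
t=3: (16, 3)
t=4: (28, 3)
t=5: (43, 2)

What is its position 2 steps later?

(82, -3)

Taking differences between consecutive positions: (+3, +3), (+6, +2), (+9, +1), (+12, +0), (+15, -1). These grow by (+3, -1) each step.
step 6: (43, 2) + (+18, -2) → (61, 0)
step 7: (61, 0) + (+21, -3) → (82, -3)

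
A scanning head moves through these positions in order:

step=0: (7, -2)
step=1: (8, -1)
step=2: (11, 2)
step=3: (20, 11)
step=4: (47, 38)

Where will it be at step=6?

Step-to-step displacements: (+1, +1), (+3, +3), (+9, +9), (+27, +27); each is 3× the previous.
step 5: (47, 38) + (+81, +81) → (128, 119)
step 6: (128, 119) + (+243, +243) → (371, 362)

(371, 362)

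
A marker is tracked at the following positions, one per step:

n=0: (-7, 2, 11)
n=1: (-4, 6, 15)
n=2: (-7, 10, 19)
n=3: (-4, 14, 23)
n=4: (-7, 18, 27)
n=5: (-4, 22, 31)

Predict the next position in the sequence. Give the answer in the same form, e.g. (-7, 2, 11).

The first coordinate repeats the cycle [-7, -4] with period 2; step 6 mod 2 = 0, giving -7.
The second coordinate changes by +4 each step, so at step 6 it is 2 + 6·(4) = 26.
The third coordinate changes by +4 each step, so at step 6 it is 11 + 6·(4) = 35.

(-7, 26, 35)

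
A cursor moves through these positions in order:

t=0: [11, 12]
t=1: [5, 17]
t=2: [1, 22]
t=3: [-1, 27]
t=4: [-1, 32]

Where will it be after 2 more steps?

First differences are [-6, +5], [-4, +5], [-2, +5], [+0, +5]; their common second difference is [+2, +0] (constant acceleration).
step 5: [-1, 32] + [+2, +5] → [1, 37]
step 6: [1, 37] + [+4, +5] → [5, 42]

[5, 42]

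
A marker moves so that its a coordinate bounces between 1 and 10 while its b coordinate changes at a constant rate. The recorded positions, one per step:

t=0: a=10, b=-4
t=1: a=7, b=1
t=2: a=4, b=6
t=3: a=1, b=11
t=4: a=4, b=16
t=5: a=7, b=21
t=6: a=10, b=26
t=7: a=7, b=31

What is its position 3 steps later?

a=4, b=46

The a coordinate travels 3 per step and bounces off the walls at 1 and 10.
  step 8: 7 → 4
  step 9: 4 → 1
  step 10: 1 → 4
The b coordinate changes by +5 each step: at step 10 it is 46.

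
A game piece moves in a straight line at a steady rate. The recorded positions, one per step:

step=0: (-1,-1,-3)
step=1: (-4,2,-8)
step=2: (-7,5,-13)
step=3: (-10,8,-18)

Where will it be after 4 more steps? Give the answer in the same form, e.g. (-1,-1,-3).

The position changes by (-3,+3,-5) every step.
step 4: (-10,8,-18) + (-3,+3,-5) → (-13,11,-23)
step 5: (-13,11,-23) + (-3,+3,-5) → (-16,14,-28)
step 6: (-16,14,-28) + (-3,+3,-5) → (-19,17,-33)
step 7: (-19,17,-33) + (-3,+3,-5) → (-22,20,-38)

(-22,20,-38)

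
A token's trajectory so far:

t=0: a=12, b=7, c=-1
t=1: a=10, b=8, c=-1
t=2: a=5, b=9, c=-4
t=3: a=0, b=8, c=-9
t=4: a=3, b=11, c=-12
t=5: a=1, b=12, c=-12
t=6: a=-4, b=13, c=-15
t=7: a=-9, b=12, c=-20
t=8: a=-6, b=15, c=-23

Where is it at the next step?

The moves between consecutive positions are (-2, +1, +0), (-5, +1, -3), (-5, -1, -5), (+3, +3, -3), (-2, +1, +0), (-5, +1, -3), (-5, -1, -5), (+3, +3, -3); they repeat the 4-cycle [(-2, +1, +0), (-5, +1, -3), (-5, -1, -5), (+3, +3, -3)].
step 9: apply (-2, +1, +0) → a=-8, b=16, c=-23

a=-8, b=16, c=-23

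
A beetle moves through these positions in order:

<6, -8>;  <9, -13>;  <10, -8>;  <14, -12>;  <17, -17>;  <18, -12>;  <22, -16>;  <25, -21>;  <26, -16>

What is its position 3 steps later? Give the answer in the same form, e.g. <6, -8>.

Differencing gives <+3, -5>, <+1, +5>, <+4, -4>, <+3, -5>, <+1, +5>, <+4, -4>, <+3, -5>, <+1, +5>. This is the pattern <+3, -5>, <+1, +5>, <+4, -4> repeated.
step 9: apply <+4, -4> → <30, -20>
step 10: apply <+3, -5> → <33, -25>
step 11: apply <+1, +5> → <34, -20>

<34, -20>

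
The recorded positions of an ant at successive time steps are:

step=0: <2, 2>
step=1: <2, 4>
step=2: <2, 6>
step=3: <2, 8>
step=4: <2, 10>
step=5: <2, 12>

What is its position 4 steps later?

<2, 20>

Each step adds <+0, +2> to the position.
step 6: <2, 12> + <+0, +2> → <2, 14>
step 7: <2, 14> + <+0, +2> → <2, 16>
step 8: <2, 16> + <+0, +2> → <2, 18>
step 9: <2, 18> + <+0, +2> → <2, 20>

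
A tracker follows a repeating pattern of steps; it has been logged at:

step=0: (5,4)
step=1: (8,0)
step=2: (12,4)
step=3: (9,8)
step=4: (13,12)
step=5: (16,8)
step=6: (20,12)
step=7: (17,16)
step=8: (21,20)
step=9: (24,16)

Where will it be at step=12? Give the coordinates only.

Differencing gives (+3,-4), (+4,+4), (-3,+4), (+4,+4), (+3,-4), (+4,+4), (-3,+4), (+4,+4), (+3,-4). This is the pattern (+3,-4), (+4,+4), (-3,+4), (+4,+4) repeated.
step 10: apply (+4,+4) → (28,20)
step 11: apply (-3,+4) → (25,24)
step 12: apply (+4,+4) → (29,28)

(29,28)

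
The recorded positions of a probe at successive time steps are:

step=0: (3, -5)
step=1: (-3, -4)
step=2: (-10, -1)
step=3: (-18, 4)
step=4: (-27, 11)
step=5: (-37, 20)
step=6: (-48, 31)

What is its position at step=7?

Taking differences between consecutive positions: (-6, +1), (-7, +3), (-8, +5), (-9, +7), (-10, +9), (-11, +11). These grow by (-1, +2) each step.
step 7: (-48, 31) + (-12, +13) → (-60, 44)

(-60, 44)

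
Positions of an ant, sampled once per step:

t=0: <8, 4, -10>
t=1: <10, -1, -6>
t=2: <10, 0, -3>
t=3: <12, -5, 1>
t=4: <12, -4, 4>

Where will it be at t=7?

Step-to-step displacements: <+2, -5, +4>, <+0, +1, +3>, <+2, -5, +4>, <+0, +1, +3> — a repeating cycle of length 2.
step 5: apply <+2, -5, +4> → <14, -9, 8>
step 6: apply <+0, +1, +3> → <14, -8, 11>
step 7: apply <+2, -5, +4> → <16, -13, 15>

<16, -13, 15>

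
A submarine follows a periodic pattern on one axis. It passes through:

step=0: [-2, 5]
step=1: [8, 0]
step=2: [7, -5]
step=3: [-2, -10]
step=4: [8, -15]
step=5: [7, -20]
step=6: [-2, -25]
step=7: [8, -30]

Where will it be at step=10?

[8, -45]

The first coordinate repeats the cycle [-2, 8, 7] with period 3; step 10 mod 3 = 1, giving 8.
The second coordinate changes by -5 each step, so at step 10 it is 5 + 10·(-5) = -45.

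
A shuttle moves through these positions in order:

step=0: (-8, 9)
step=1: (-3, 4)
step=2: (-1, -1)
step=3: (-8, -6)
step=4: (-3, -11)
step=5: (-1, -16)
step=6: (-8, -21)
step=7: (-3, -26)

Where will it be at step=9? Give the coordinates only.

The first coordinate repeats the cycle [-8, -3, -1] with period 3; step 9 mod 3 = 0, giving -8.
The second coordinate changes by -5 each step, so at step 9 it is 9 + 9·(-5) = -36.

(-8, -36)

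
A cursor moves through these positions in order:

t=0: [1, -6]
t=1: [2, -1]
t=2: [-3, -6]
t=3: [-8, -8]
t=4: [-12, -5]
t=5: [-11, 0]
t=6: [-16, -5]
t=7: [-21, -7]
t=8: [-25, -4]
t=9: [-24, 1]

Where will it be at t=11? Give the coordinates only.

The moves between consecutive positions are [+1, +5], [-5, -5], [-5, -2], [-4, +3], [+1, +5], [-5, -5], [-5, -2], [-4, +3], [+1, +5]; they repeat the 4-cycle [[+1, +5], [-5, -5], [-5, -2], [-4, +3]].
step 10: apply [-5, -5] → [-29, -4]
step 11: apply [-5, -2] → [-34, -6]

[-34, -6]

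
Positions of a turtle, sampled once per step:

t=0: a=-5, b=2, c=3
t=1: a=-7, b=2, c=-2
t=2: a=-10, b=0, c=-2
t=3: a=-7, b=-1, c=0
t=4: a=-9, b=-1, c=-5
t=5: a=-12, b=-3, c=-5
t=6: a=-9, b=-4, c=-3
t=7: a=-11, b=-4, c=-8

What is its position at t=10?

Differencing gives (-2,+0,-5), (-3,-2,+0), (+3,-1,+2), (-2,+0,-5), (-3,-2,+0), (+3,-1,+2), (-2,+0,-5). This is the pattern (-2,+0,-5), (-3,-2,+0), (+3,-1,+2) repeated.
step 8: apply (-3,-2,+0) → a=-14, b=-6, c=-8
step 9: apply (+3,-1,+2) → a=-11, b=-7, c=-6
step 10: apply (-2,+0,-5) → a=-13, b=-7, c=-11

a=-13, b=-7, c=-11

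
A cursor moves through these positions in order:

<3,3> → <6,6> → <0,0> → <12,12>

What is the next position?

<-12,-12>

Step-to-step displacements: <+3,+3>, <-6,-6>, <+12,+12>; each is -2× the previous.
step 4: <12,12> + <-24,-24> → <-12,-12>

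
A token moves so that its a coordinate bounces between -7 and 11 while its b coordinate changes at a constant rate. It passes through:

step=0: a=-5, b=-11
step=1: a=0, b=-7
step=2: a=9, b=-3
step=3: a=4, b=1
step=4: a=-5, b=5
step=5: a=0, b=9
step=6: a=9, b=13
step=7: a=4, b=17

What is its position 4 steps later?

The a coordinate travels 9 per step and bounces off the walls at -7 and 11.
  step 8: 4 → -5
  step 9: -5 → 0
  step 10: 0 → 9
  step 11: 9 → 4
The b coordinate changes by +4 each step: at step 11 it is 33.

a=4, b=33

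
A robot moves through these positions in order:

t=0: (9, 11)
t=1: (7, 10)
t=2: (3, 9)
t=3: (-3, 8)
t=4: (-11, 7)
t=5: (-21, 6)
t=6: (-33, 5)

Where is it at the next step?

(-47, 4)

First differences are (-2, -1), (-4, -1), (-6, -1), (-8, -1), (-10, -1), (-12, -1); their common second difference is (-2, +0) (constant acceleration).
step 7: (-33, 5) + (-14, -1) → (-47, 4)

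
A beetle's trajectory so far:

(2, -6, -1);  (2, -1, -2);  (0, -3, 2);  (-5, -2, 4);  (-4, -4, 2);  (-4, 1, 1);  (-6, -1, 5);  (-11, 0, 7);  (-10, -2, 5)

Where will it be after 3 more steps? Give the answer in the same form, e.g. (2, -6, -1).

(-17, 2, 10)

Differencing gives (+0, +5, -1), (-2, -2, +4), (-5, +1, +2), (+1, -2, -2), (+0, +5, -1), (-2, -2, +4), (-5, +1, +2), (+1, -2, -2). This is the pattern (+0, +5, -1), (-2, -2, +4), (-5, +1, +2), (+1, -2, -2) repeated.
step 9: apply (+0, +5, -1) → (-10, 3, 4)
step 10: apply (-2, -2, +4) → (-12, 1, 8)
step 11: apply (-5, +1, +2) → (-17, 2, 10)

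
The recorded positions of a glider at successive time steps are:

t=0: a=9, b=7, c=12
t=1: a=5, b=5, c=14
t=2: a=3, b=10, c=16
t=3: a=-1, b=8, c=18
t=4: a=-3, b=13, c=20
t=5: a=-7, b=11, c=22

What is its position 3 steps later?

a=-15, b=19, c=28

Step-to-step displacements: (-4,-2,+2), (-2,+5,+2), (-4,-2,+2), (-2,+5,+2), (-4,-2,+2) — a repeating cycle of length 2.
step 6: apply (-2,+5,+2) → a=-9, b=16, c=24
step 7: apply (-4,-2,+2) → a=-13, b=14, c=26
step 8: apply (-2,+5,+2) → a=-15, b=19, c=28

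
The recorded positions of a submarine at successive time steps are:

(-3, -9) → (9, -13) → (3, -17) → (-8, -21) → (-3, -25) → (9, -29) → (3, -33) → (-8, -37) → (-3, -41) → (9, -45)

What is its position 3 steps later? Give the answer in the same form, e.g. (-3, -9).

First: cycles through -3, 9, 3, -8 every 4 steps. Step 12 lands at position 0 of the cycle → -3.
Second: linear, -4 per step → -57 at step 12.

(-3, -57)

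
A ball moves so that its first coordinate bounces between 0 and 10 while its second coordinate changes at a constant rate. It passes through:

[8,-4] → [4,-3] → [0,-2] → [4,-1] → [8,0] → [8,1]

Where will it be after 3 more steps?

[4,4]

The first coordinate travels 4 per step and bounces off the walls at 0 and 10.
  step 6: 8 → 4
  step 7: 4 → 0
  step 8: 0 → 4
The second coordinate changes by +1 each step: at step 8 it is 4.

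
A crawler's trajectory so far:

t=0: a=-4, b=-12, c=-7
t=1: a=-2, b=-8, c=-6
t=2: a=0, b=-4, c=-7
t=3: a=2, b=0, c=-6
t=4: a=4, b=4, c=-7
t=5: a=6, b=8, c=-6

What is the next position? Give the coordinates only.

a=8, b=12, c=-7

A: linear, +2 per step → 8 at step 6.
B: linear, +4 per step → 12 at step 6.
C: cycles through -7, -6 every 2 steps. Step 6 lands at position 0 of the cycle → -7.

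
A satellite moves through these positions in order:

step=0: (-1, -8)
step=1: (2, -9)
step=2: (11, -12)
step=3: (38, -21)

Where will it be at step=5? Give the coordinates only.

Step-to-step displacements: (+3, -1), (+9, -3), (+27, -9); each is 3× the previous.
step 4: (38, -21) + (+81, -27) → (119, -48)
step 5: (119, -48) + (+243, -81) → (362, -129)

(362, -129)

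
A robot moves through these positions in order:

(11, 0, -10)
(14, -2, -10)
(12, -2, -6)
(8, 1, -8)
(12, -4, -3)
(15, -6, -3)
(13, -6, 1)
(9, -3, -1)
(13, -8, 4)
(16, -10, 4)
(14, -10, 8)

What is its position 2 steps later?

Differencing gives (+3, -2, +0), (-2, +0, +4), (-4, +3, -2), (+4, -5, +5), (+3, -2, +0), (-2, +0, +4), (-4, +3, -2), (+4, -5, +5), (+3, -2, +0), (-2, +0, +4). This is the pattern (+3, -2, +0), (-2, +0, +4), (-4, +3, -2), (+4, -5, +5) repeated.
step 11: apply (-4, +3, -2) → (10, -7, 6)
step 12: apply (+4, -5, +5) → (14, -12, 11)

(14, -12, 11)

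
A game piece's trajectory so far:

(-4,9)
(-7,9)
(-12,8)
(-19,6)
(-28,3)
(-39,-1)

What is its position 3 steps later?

(-84,-19)

First differences are (-3,+0), (-5,-1), (-7,-2), (-9,-3), (-11,-4); their common second difference is (-2,-1) (constant acceleration).
step 6: (-39,-1) + (-13,-5) → (-52,-6)
step 7: (-52,-6) + (-15,-6) → (-67,-12)
step 8: (-67,-12) + (-17,-7) → (-84,-19)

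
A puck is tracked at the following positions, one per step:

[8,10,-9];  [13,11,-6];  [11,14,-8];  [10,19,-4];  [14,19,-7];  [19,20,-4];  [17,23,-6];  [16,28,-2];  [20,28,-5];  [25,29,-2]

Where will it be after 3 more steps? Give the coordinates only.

[26,37,-3]

Differencing gives [+5,+1,+3], [-2,+3,-2], [-1,+5,+4], [+4,+0,-3], [+5,+1,+3], [-2,+3,-2], [-1,+5,+4], [+4,+0,-3], [+5,+1,+3]. This is the pattern [+5,+1,+3], [-2,+3,-2], [-1,+5,+4], [+4,+0,-3] repeated.
step 10: apply [-2,+3,-2] → [23,32,-4]
step 11: apply [-1,+5,+4] → [22,37,0]
step 12: apply [+4,+0,-3] → [26,37,-3]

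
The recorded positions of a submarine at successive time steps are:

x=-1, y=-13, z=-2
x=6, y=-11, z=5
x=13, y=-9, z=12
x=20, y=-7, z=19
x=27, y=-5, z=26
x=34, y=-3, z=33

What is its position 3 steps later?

x=55, y=3, z=54

The position changes by (+7,+2,+7) every step.
step 6: x=34, y=-3, z=33 + (+7,+2,+7) → x=41, y=-1, z=40
step 7: x=41, y=-1, z=40 + (+7,+2,+7) → x=48, y=1, z=47
step 8: x=48, y=1, z=47 + (+7,+2,+7) → x=55, y=3, z=54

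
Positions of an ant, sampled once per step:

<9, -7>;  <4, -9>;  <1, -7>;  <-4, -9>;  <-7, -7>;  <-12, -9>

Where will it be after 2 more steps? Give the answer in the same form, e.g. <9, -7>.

<-20, -9>

Step-to-step displacements: <-5, -2>, <-3, +2>, <-5, -2>, <-3, +2>, <-5, -2> — a repeating cycle of length 2.
step 6: apply <-3, +2> → <-15, -7>
step 7: apply <-5, -2> → <-20, -9>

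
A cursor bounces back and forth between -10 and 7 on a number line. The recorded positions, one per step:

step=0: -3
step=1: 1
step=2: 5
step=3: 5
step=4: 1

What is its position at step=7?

The value travels 4 per step and bounces off the walls at -10 and 7.
  step 5: 1 → -3
  step 6: -3 → -7
  step 7: -7 → -9

-9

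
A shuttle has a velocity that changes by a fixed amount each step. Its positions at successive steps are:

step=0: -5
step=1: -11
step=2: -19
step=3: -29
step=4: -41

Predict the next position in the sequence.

First differences are -6, -8, -10, -12; their common second difference is -2 (constant acceleration).
step 5: -41 − 14 → -55

-55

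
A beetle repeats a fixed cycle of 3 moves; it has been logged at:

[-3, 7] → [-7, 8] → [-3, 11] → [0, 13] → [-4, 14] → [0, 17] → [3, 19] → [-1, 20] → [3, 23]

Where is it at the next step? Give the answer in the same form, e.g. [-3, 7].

Step-to-step displacements: [-4, +1], [+4, +3], [+3, +2], [-4, +1], [+4, +3], [+3, +2], [-4, +1], [+4, +3] — a repeating cycle of length 3.
step 9: apply [+3, +2] → [6, 25]

[6, 25]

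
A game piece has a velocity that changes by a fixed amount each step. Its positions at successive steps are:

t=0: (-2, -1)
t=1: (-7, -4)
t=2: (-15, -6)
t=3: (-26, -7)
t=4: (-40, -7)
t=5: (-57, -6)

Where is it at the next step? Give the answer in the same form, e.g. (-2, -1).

(-77, -4)

First differences are (-5, -3), (-8, -2), (-11, -1), (-14, +0), (-17, +1); their common second difference is (-3, +1) (constant acceleration).
step 6: (-57, -6) + (-20, +2) → (-77, -4)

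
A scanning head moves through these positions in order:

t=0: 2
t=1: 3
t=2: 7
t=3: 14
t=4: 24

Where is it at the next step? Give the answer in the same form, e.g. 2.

37

Successive displacements: +1, +4, +7, +10 — each changes by +3.
step 5: 24 + 13 → 37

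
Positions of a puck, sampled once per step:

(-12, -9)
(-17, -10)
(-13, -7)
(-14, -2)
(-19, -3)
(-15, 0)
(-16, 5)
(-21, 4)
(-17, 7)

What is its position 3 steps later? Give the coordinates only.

(-19, 14)

Step-to-step displacements: (-5, -1), (+4, +3), (-1, +5), (-5, -1), (+4, +3), (-1, +5), (-5, -1), (+4, +3) — a repeating cycle of length 3.
step 9: apply (-1, +5) → (-18, 12)
step 10: apply (-5, -1) → (-23, 11)
step 11: apply (+4, +3) → (-19, 14)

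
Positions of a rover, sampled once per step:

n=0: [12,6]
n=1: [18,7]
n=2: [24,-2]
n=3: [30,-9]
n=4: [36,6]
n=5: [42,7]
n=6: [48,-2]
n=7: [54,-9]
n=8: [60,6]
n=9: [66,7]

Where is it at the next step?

First: linear, +6 per step → 72 at step 10.
Second: cycles through 6, 7, -2, -9 every 4 steps. Step 10 lands at position 2 of the cycle → -2.

[72,-2]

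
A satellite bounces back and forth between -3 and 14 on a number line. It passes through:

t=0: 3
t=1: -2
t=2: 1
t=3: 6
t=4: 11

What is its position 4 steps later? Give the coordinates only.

The value reflects between -3 and 14, moving 5 per step.
  step 5: 11 → 12
  step 6: 12 → 7
  step 7: 7 → 2
  step 8: 2 → -3

-3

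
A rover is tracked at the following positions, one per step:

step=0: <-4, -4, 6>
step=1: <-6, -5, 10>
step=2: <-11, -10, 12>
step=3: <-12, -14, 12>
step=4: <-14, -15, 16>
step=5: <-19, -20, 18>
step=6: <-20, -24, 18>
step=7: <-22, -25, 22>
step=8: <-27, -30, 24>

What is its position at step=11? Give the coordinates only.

<-35, -40, 30>

Step-to-step displacements: <-2, -1, +4>, <-5, -5, +2>, <-1, -4, +0>, <-2, -1, +4>, <-5, -5, +2>, <-1, -4, +0>, <-2, -1, +4>, <-5, -5, +2> — a repeating cycle of length 3.
step 9: apply <-1, -4, +0> → <-28, -34, 24>
step 10: apply <-2, -1, +4> → <-30, -35, 28>
step 11: apply <-5, -5, +2> → <-35, -40, 30>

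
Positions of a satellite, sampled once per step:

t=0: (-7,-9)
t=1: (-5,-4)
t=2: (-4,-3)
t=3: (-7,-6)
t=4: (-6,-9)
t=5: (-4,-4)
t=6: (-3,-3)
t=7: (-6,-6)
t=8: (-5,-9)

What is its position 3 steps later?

The moves between consecutive positions are (+2,+5), (+1,+1), (-3,-3), (+1,-3), (+2,+5), (+1,+1), (-3,-3), (+1,-3); they repeat the 4-cycle [(+2,+5), (+1,+1), (-3,-3), (+1,-3)].
step 9: apply (+2,+5) → (-3,-4)
step 10: apply (+1,+1) → (-2,-3)
step 11: apply (-3,-3) → (-5,-6)

(-5,-6)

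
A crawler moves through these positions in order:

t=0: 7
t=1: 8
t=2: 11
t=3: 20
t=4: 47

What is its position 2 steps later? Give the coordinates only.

Consecutive displacements +1, +3, +9, +27 scale by a factor of 3 each step.
step 5: 47 + 81 → 128
step 6: 128 + 243 → 371

371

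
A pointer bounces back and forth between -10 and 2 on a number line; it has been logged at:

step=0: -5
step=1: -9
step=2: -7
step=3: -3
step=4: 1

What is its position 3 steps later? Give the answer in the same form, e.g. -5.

The value reflects between -10 and 2, moving 4 per step.
  step 5: 1 → -1
  step 6: -1 → -5
  step 7: -5 → -9

-9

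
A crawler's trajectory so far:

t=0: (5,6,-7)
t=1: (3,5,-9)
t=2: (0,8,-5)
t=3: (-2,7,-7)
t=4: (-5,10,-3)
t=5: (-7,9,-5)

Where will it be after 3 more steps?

Step-to-step displacements: (-2,-1,-2), (-3,+3,+4), (-2,-1,-2), (-3,+3,+4), (-2,-1,-2) — a repeating cycle of length 2.
step 6: apply (-3,+3,+4) → (-10,12,-1)
step 7: apply (-2,-1,-2) → (-12,11,-3)
step 8: apply (-3,+3,+4) → (-15,14,1)

(-15,14,1)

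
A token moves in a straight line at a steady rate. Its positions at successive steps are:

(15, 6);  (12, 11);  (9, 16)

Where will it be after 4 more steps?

(-3, 36)

Each step adds (-3, +5) to the position.
step 3: (9, 16) + (-3, +5) → (6, 21)
step 4: (6, 21) + (-3, +5) → (3, 26)
step 5: (3, 26) + (-3, +5) → (0, 31)
step 6: (0, 31) + (-3, +5) → (-3, 36)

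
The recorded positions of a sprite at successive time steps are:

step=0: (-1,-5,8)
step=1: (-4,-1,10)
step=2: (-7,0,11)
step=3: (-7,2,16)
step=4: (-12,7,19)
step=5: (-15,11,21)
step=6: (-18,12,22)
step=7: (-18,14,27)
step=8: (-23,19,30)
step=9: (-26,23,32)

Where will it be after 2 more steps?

Differencing gives (-3,+4,+2), (-3,+1,+1), (+0,+2,+5), (-5,+5,+3), (-3,+4,+2), (-3,+1,+1), (+0,+2,+5), (-5,+5,+3), (-3,+4,+2). This is the pattern (-3,+4,+2), (-3,+1,+1), (+0,+2,+5), (-5,+5,+3) repeated.
step 10: apply (-3,+1,+1) → (-29,24,33)
step 11: apply (+0,+2,+5) → (-29,26,38)

(-29,26,38)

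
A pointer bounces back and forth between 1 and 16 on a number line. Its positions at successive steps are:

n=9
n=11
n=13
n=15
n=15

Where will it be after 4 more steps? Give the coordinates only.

n=7

The value reflects between 1 and 16, moving 2 per step.
  step 5: 15 → 13
  step 6: 13 → 11
  step 7: 11 → 9
  step 8: 9 → 7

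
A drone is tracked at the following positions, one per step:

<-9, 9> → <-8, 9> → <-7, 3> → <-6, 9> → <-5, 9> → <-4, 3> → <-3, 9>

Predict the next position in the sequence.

<-2, 9>

First: linear, +1 per step → -2 at step 7.
Second: cycles through 9, 9, 3 every 3 steps. Step 7 lands at position 1 of the cycle → 9.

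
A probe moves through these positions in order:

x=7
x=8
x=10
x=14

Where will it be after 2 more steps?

x=38

Step-to-step displacements: +1, +2, +4; each is 2× the previous.
step 4: 14 + 8 → x=22
step 5: 22 + 16 → x=38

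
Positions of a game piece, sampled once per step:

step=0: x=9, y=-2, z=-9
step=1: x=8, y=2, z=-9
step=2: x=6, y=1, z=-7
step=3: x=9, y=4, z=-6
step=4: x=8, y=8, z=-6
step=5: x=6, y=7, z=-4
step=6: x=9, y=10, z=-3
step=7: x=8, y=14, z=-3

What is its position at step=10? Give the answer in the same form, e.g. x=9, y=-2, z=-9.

Differencing gives (-1, +4, +0), (-2, -1, +2), (+3, +3, +1), (-1, +4, +0), (-2, -1, +2), (+3, +3, +1), (-1, +4, +0). This is the pattern (-1, +4, +0), (-2, -1, +2), (+3, +3, +1) repeated.
step 8: apply (-2, -1, +2) → x=6, y=13, z=-1
step 9: apply (+3, +3, +1) → x=9, y=16, z=0
step 10: apply (-1, +4, +0) → x=8, y=20, z=0

x=8, y=20, z=0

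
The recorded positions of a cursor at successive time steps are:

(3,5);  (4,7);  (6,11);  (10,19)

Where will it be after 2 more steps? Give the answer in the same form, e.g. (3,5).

Step-to-step displacements: (+1,+2), (+2,+4), (+4,+8); each is 2× the previous.
step 4: (10,19) + (+8,+16) → (18,35)
step 5: (18,35) + (+16,+32) → (34,67)

(34,67)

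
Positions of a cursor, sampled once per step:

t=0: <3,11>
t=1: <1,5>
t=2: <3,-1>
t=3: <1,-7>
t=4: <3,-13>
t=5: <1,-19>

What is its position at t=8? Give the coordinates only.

The first coordinate repeats the cycle [3, 1] with period 2; step 8 mod 2 = 0, giving 3.
The second coordinate changes by -6 each step, so at step 8 it is 11 + 8·(-6) = -37.

<3,-37>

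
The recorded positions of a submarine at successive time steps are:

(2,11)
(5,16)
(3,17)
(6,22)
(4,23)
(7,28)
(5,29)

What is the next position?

Step-to-step displacements: (+3,+5), (-2,+1), (+3,+5), (-2,+1), (+3,+5), (-2,+1) — a repeating cycle of length 2.
step 7: apply (+3,+5) → (8,34)

(8,34)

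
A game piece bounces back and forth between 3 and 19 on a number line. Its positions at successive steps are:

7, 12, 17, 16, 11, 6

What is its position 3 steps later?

15

The value reflects between 3 and 19, moving 5 per step.
  step 6: 6 → 5
  step 7: 5 → 10
  step 8: 10 → 15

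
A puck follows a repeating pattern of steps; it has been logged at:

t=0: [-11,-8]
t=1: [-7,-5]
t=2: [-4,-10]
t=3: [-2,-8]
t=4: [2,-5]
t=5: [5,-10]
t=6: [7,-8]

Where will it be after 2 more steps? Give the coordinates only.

[14,-10]

Step-to-step displacements: [+4,+3], [+3,-5], [+2,+2], [+4,+3], [+3,-5], [+2,+2] — a repeating cycle of length 3.
step 7: apply [+4,+3] → [11,-5]
step 8: apply [+3,-5] → [14,-10]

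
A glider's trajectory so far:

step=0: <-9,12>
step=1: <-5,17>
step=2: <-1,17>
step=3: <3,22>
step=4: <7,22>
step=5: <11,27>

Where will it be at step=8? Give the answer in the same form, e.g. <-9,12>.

<23,32>

Differencing gives <+4,+5>, <+4,+0>, <+4,+5>, <+4,+0>, <+4,+5>. This is the pattern <+4,+5>, <+4,+0> repeated.
step 6: apply <+4,+0> → <15,27>
step 7: apply <+4,+5> → <19,32>
step 8: apply <+4,+0> → <23,32>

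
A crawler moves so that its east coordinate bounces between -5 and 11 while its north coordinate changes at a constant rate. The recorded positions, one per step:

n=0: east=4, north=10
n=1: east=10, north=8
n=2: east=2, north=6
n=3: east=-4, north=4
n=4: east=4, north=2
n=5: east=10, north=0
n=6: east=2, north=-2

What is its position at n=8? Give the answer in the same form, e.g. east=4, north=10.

The east coordinate reflects between -5 and 11, moving 8 per step.
  step 7: 2 → -4
  step 8: -4 → 4
The north coordinate changes by -2 each step: at step 8 it is -6.

east=4, north=-6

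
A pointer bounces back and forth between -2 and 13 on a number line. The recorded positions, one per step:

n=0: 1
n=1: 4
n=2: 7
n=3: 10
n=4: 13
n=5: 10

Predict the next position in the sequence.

The value reflects between -2 and 13, moving 3 per step.
  step 6: 10 → 7

7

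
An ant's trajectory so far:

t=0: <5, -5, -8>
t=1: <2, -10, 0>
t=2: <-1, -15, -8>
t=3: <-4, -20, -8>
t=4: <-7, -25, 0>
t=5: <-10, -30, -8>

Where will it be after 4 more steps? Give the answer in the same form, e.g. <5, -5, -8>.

First: linear, -3 per step → -22 at step 9.
Second: linear, -5 per step → -50 at step 9.
Third: cycles through -8, 0, -8 every 3 steps. Step 9 lands at position 0 of the cycle → -8.

<-22, -50, -8>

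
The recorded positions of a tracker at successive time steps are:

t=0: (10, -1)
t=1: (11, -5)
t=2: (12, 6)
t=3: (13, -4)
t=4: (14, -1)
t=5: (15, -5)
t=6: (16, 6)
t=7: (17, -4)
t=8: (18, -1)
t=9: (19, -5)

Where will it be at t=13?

(23, -5)

First: linear, +1 per step → 23 at step 13.
Second: cycles through -1, -5, 6, -4 every 4 steps. Step 13 lands at position 1 of the cycle → -5.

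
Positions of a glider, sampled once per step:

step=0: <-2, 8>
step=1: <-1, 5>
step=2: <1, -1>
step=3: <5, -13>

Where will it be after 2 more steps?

Consecutive displacements <+1, -3>, <+2, -6>, <+4, -12> scale by a factor of 2 each step.
step 4: <5, -13> + <+8, -24> → <13, -37>
step 5: <13, -37> + <+16, -48> → <29, -85>

<29, -85>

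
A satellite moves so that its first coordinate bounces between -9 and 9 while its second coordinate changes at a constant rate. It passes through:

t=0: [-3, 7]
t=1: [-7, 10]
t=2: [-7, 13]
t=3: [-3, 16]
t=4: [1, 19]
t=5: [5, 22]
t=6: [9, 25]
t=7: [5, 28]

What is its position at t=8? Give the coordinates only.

The first coordinate reflects between -9 and 9, moving 4 per step.
  step 8: 5 → 1
The second coordinate changes by +3 each step: at step 8 it is 31.

[1, 31]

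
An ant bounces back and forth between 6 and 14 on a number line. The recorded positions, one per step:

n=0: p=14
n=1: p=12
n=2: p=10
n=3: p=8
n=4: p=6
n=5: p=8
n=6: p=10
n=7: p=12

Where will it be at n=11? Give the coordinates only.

p=8

The value reflects between 6 and 14, moving 2 per step.
  step 8: 12 → 14
  step 9: 14 → 12
  step 10: 12 → 10
  step 11: 10 → 8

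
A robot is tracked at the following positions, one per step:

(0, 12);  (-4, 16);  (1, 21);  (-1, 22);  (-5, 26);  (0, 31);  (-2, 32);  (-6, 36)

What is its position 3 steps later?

Step-to-step displacements: (-4, +4), (+5, +5), (-2, +1), (-4, +4), (+5, +5), (-2, +1), (-4, +4) — a repeating cycle of length 3.
step 8: apply (+5, +5) → (-1, 41)
step 9: apply (-2, +1) → (-3, 42)
step 10: apply (-4, +4) → (-7, 46)

(-7, 46)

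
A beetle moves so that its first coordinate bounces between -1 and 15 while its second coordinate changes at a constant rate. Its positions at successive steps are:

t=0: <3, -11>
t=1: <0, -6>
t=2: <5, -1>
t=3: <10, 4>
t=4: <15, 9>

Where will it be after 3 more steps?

The first coordinate reflects between -1 and 15, moving 5 per step.
  step 5: 15 → 10
  step 6: 10 → 5
  step 7: 5 → 0
The second coordinate changes by +5 each step: at step 7 it is 24.

<0, 24>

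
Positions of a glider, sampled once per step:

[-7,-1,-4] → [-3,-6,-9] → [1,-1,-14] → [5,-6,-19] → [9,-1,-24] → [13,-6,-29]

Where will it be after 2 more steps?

[21,-6,-39]

First: linear, +4 per step → 21 at step 7.
Second: cycles through -1, -6 every 2 steps. Step 7 lands at position 1 of the cycle → -6.
Third: linear, -5 per step → -39 at step 7.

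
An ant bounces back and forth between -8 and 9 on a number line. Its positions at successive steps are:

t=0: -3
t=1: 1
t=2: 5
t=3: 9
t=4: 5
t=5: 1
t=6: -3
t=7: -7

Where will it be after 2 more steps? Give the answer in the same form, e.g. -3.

The value reflects between -8 and 9, moving 4 per step.
  step 8: -7 → -5
  step 9: -5 → -1

-1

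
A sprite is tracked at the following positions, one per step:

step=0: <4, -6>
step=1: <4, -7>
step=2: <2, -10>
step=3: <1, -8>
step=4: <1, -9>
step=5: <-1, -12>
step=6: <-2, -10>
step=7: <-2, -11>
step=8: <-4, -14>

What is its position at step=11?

Differencing gives <+0, -1>, <-2, -3>, <-1, +2>, <+0, -1>, <-2, -3>, <-1, +2>, <+0, -1>, <-2, -3>. This is the pattern <+0, -1>, <-2, -3>, <-1, +2> repeated.
step 9: apply <-1, +2> → <-5, -12>
step 10: apply <+0, -1> → <-5, -13>
step 11: apply <-2, -3> → <-7, -16>

<-7, -16>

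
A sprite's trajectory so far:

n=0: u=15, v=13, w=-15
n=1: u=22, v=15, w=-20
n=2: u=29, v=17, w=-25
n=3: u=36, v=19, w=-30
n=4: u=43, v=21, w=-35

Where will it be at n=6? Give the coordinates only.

u=57, v=25, w=-45

Constant displacement of (+7,+2,-5) per step.
step 5: u=43, v=21, w=-35 + (+7,+2,-5) → u=50, v=23, w=-40
step 6: u=50, v=23, w=-40 + (+7,+2,-5) → u=57, v=25, w=-45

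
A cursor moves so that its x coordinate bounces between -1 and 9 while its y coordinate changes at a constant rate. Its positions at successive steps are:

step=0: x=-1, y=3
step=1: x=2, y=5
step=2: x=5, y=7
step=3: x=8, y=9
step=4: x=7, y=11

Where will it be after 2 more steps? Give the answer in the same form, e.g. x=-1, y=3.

The x coordinate travels 3 per step and bounces off the walls at -1 and 9.
  step 5: 7 → 4
  step 6: 4 → 1
The y coordinate changes by +2 each step: at step 6 it is 15.

x=1, y=15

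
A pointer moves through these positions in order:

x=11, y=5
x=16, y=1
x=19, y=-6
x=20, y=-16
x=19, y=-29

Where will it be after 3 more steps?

Taking differences between consecutive positions: (+5, -4), (+3, -7), (+1, -10), (-1, -13). These grow by (-2, -3) each step.
step 5: x=19, y=-29 + (-3, -16) → x=16, y=-45
step 6: x=16, y=-45 + (-5, -19) → x=11, y=-64
step 7: x=11, y=-64 + (-7, -22) → x=4, y=-86

x=4, y=-86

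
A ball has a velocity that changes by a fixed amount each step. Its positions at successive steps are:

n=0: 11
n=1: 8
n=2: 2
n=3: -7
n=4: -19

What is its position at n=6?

-52

Successive displacements: -3, -6, -9, -12 — each changes by -3.
step 5: -19 − 15 → -34
step 6: -34 − 18 → -52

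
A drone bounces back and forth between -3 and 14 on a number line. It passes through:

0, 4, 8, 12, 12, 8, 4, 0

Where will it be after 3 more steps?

6

The value reflects between -3 and 14, moving 4 per step.
  step 8: 0 → -2
  step 9: -2 → 2
  step 10: 2 → 6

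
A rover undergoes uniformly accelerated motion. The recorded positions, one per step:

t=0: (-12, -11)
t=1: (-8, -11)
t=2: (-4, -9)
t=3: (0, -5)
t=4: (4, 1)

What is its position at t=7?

Taking differences between consecutive positions: (+4, +0), (+4, +2), (+4, +4), (+4, +6). These grow by (+0, +2) each step.
step 5: (4, 1) + (+4, +8) → (8, 9)
step 6: (8, 9) + (+4, +10) → (12, 19)
step 7: (12, 19) + (+4, +12) → (16, 31)

(16, 31)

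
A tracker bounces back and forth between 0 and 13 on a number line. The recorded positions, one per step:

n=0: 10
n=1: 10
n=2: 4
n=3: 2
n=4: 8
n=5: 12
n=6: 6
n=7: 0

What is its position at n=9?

12

The value travels 6 per step and bounces off the walls at 0 and 13.
  step 8: 0 → 6
  step 9: 6 → 12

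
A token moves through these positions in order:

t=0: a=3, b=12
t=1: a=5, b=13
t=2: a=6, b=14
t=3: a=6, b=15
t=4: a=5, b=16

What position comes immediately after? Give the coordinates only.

Successive displacements: (+2, +1), (+1, +1), (+0, +1), (-1, +1) — each changes by (-1, +0).
step 5: a=5, b=16 + (-2, +1) → a=3, b=17

a=3, b=17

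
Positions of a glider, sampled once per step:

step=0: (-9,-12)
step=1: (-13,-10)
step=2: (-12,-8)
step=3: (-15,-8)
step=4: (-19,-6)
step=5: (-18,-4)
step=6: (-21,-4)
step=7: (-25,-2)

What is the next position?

Differencing gives (-4,+2), (+1,+2), (-3,+0), (-4,+2), (+1,+2), (-3,+0), (-4,+2). This is the pattern (-4,+2), (+1,+2), (-3,+0) repeated.
step 8: apply (+1,+2) → (-24,0)

(-24,0)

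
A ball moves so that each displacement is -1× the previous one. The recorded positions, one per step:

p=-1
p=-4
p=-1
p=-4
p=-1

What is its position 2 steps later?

p=-1

The jumps are -3, +3, -3, +3 — a geometric progression with ratio -1.
step 5: -1 − 3 → p=-4
step 6: -4 + 3 → p=-1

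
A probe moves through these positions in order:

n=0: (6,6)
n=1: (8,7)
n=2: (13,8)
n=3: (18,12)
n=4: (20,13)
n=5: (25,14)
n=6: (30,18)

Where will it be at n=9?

Step-to-step displacements: (+2,+1), (+5,+1), (+5,+4), (+2,+1), (+5,+1), (+5,+4) — a repeating cycle of length 3.
step 7: apply (+2,+1) → (32,19)
step 8: apply (+5,+1) → (37,20)
step 9: apply (+5,+4) → (42,24)

(42,24)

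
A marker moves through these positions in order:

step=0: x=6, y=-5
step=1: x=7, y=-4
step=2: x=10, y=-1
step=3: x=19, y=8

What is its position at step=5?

x=127, y=116

Consecutive displacements (+1, +1), (+3, +3), (+9, +9) scale by a factor of 3 each step.
step 4: x=19, y=8 + (+27, +27) → x=46, y=35
step 5: x=46, y=35 + (+81, +81) → x=127, y=116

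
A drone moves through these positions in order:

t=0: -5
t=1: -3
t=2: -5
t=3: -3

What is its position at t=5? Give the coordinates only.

Consecutive displacements +2, -2, +2 scale by a factor of -1 each step.
step 4: -3 − 2 → -5
step 5: -5 + 2 → -3

-3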